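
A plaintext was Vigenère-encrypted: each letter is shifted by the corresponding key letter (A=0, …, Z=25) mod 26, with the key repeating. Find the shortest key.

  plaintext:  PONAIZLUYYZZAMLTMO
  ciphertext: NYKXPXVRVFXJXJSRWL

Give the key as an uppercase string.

YKXXH

  i= 0: N-P = 24 → Y
  i= 1: Y-O = 10 → K
  i= 2: K-N = 23 → X
  i= 3: X-A = 23 → X
  i= 4: P-I =  7 → H
  i= 5: X-Z = 24 → Y
  i= 6: V-L = 10 → K
  i= 7: R-U = 23 → X
  i= 8: V-Y = 23 → X
  i= 9: F-Y =  7 → H
  i=10: X-Z = 24 → Y
  i=11: J-Z = 10 → K
  i=12: X-A = 23 → X
  i=13: J-M = 23 → X
  i=14: S-L =  7 → H
  i=15: R-T = 24 → Y
  i=16: W-M = 10 → K
  i=17: L-O = 23 → X
  shifts repeat with period 5: YKXXH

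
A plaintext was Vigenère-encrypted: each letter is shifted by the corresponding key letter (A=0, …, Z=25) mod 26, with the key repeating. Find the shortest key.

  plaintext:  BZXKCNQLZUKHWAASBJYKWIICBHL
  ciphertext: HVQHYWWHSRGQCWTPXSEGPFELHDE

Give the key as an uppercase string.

  i= 0: H-B =  6 → G
  i= 1: V-Z = 22 → W
  i= 2: Q-X = 19 → T
  i= 3: H-K = 23 → X
  i= 4: Y-C = 22 → W
  i= 5: W-N =  9 → J
  i= 6: W-Q =  6 → G
  i= 7: H-L = 22 → W
  i= 8: S-Z = 19 → T
  i= 9: R-U = 23 → X
  i=10: G-K = 22 → W
  i=11: Q-H =  9 → J
  i=12: C-W =  6 → G
  i=13: W-A = 22 → W
  i=14: T-A = 19 → T
  i=15: P-S = 23 → X
  i=16: X-B = 22 → W
  i=17: S-J =  9 → J
  i=18: E-Y =  6 → G
  i=19: G-K = 22 → W
  i=20: P-W = 19 → T
  i=21: F-I = 23 → X
  i=22: E-I = 22 → W
  i=23: L-C =  9 → J
  i=24: H-B =  6 → G
  i=25: D-H = 22 → W
  i=26: E-L = 19 → T
  shifts repeat with period 6: GWTXWJ

GWTXWJ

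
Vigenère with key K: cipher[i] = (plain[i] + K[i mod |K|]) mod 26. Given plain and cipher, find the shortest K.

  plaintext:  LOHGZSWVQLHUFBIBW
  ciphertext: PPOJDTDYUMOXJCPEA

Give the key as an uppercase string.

EBHD

  i= 0: P-L =  4 → E
  i= 1: P-O =  1 → B
  i= 2: O-H =  7 → H
  i= 3: J-G =  3 → D
  i= 4: D-Z =  4 → E
  i= 5: T-S =  1 → B
  i= 6: D-W =  7 → H
  i= 7: Y-V =  3 → D
  i= 8: U-Q =  4 → E
  i= 9: M-L =  1 → B
  i=10: O-H =  7 → H
  i=11: X-U =  3 → D
  i=12: J-F =  4 → E
  i=13: C-B =  1 → B
  i=14: P-I =  7 → H
  i=15: E-B =  3 → D
  i=16: A-W =  4 → E
  shifts repeat with period 4: EBHD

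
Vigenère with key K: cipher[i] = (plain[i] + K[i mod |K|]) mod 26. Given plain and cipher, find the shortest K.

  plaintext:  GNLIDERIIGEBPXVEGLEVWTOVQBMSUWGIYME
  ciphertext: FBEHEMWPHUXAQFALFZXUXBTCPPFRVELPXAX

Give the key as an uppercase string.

  i= 0: F-G = 25 → Z
  i= 1: B-N = 14 → O
  i= 2: E-L = 19 → T
  i= 3: H-I = 25 → Z
  i= 4: E-D =  1 → B
  i= 5: M-E =  8 → I
  i= 6: W-R =  5 → F
  i= 7: P-I =  7 → H
  i= 8: H-I = 25 → Z
  i= 9: U-G = 14 → O
  i=10: X-E = 19 → T
  i=11: A-B = 25 → Z
  i=12: Q-P =  1 → B
  i=13: F-X =  8 → I
  i=14: A-V =  5 → F
  i=15: L-E =  7 → H
  i=16: F-G = 25 → Z
  i=17: Z-L = 14 → O
  i=18: X-E = 19 → T
  i=19: U-V = 25 → Z
  i=20: X-W =  1 → B
  i=21: B-T =  8 → I
  i=22: T-O =  5 → F
  i=23: C-V =  7 → H
  i=24: P-Q = 25 → Z
  i=25: P-B = 14 → O
  i=26: F-M = 19 → T
  i=27: R-S = 25 → Z
  i=28: V-U =  1 → B
  i=29: E-W =  8 → I
  i=30: L-G =  5 → F
  i=31: P-I =  7 → H
  i=32: X-Y = 25 → Z
  i=33: A-M = 14 → O
  i=34: X-E = 19 → T
  shifts repeat with period 8: ZOTZBIFH

ZOTZBIFH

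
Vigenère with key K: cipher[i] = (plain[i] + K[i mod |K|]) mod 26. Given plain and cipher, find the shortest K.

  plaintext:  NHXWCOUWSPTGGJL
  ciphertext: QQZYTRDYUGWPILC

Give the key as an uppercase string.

DJCCR

  i= 0: Q-N =  3 → D
  i= 1: Q-H =  9 → J
  i= 2: Z-X =  2 → C
  i= 3: Y-W =  2 → C
  i= 4: T-C = 17 → R
  i= 5: R-O =  3 → D
  i= 6: D-U =  9 → J
  i= 7: Y-W =  2 → C
  i= 8: U-S =  2 → C
  i= 9: G-P = 17 → R
  i=10: W-T =  3 → D
  i=11: P-G =  9 → J
  i=12: I-G =  2 → C
  i=13: L-J =  2 → C
  i=14: C-L = 17 → R
  shifts repeat with period 5: DJCCR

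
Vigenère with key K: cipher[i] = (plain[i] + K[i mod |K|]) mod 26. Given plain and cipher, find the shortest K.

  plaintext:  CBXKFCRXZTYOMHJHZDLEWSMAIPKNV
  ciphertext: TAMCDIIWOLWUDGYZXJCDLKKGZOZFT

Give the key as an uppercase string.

  i= 0: T-C = 17 → R
  i= 1: A-B = 25 → Z
  i= 2: M-X = 15 → P
  i= 3: C-K = 18 → S
  i= 4: D-F = 24 → Y
  i= 5: I-C =  6 → G
  i= 6: I-R = 17 → R
  i= 7: W-X = 25 → Z
  i= 8: O-Z = 15 → P
  i= 9: L-T = 18 → S
  i=10: W-Y = 24 → Y
  i=11: U-O =  6 → G
  i=12: D-M = 17 → R
  i=13: G-H = 25 → Z
  i=14: Y-J = 15 → P
  i=15: Z-H = 18 → S
  i=16: X-Z = 24 → Y
  i=17: J-D =  6 → G
  i=18: C-L = 17 → R
  i=19: D-E = 25 → Z
  i=20: L-W = 15 → P
  i=21: K-S = 18 → S
  i=22: K-M = 24 → Y
  i=23: G-A =  6 → G
  i=24: Z-I = 17 → R
  i=25: O-P = 25 → Z
  i=26: Z-K = 15 → P
  i=27: F-N = 18 → S
  i=28: T-V = 24 → Y
  shifts repeat with period 6: RZPSYG

RZPSYG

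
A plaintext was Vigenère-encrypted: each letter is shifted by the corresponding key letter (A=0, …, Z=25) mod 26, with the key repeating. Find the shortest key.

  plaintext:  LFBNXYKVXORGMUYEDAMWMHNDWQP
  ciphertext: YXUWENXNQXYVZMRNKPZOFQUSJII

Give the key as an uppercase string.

NSTJHP

  i= 0: Y-L = 13 → N
  i= 1: X-F = 18 → S
  i= 2: U-B = 19 → T
  i= 3: W-N =  9 → J
  i= 4: E-X =  7 → H
  i= 5: N-Y = 15 → P
  i= 6: X-K = 13 → N
  i= 7: N-V = 18 → S
  i= 8: Q-X = 19 → T
  i= 9: X-O =  9 → J
  i=10: Y-R =  7 → H
  i=11: V-G = 15 → P
  i=12: Z-M = 13 → N
  i=13: M-U = 18 → S
  i=14: R-Y = 19 → T
  i=15: N-E =  9 → J
  i=16: K-D =  7 → H
  i=17: P-A = 15 → P
  i=18: Z-M = 13 → N
  i=19: O-W = 18 → S
  i=20: F-M = 19 → T
  i=21: Q-H =  9 → J
  i=22: U-N =  7 → H
  i=23: S-D = 15 → P
  i=24: J-W = 13 → N
  i=25: I-Q = 18 → S
  i=26: I-P = 19 → T
  shifts repeat with period 6: NSTJHP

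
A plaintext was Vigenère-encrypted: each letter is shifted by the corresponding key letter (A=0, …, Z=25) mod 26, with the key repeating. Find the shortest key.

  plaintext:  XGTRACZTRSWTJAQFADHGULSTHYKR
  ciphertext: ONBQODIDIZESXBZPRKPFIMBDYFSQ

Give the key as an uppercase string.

RHIZOBJK

  i= 0: O-X = 17 → R
  i= 1: N-G =  7 → H
  i= 2: B-T =  8 → I
  i= 3: Q-R = 25 → Z
  i= 4: O-A = 14 → O
  i= 5: D-C =  1 → B
  i= 6: I-Z =  9 → J
  i= 7: D-T = 10 → K
  i= 8: I-R = 17 → R
  i= 9: Z-S =  7 → H
  i=10: E-W =  8 → I
  i=11: S-T = 25 → Z
  i=12: X-J = 14 → O
  i=13: B-A =  1 → B
  i=14: Z-Q =  9 → J
  i=15: P-F = 10 → K
  i=16: R-A = 17 → R
  i=17: K-D =  7 → H
  i=18: P-H =  8 → I
  i=19: F-G = 25 → Z
  i=20: I-U = 14 → O
  i=21: M-L =  1 → B
  i=22: B-S =  9 → J
  i=23: D-T = 10 → K
  i=24: Y-H = 17 → R
  i=25: F-Y =  7 → H
  i=26: S-K =  8 → I
  i=27: Q-R = 25 → Z
  shifts repeat with period 8: RHIZOBJK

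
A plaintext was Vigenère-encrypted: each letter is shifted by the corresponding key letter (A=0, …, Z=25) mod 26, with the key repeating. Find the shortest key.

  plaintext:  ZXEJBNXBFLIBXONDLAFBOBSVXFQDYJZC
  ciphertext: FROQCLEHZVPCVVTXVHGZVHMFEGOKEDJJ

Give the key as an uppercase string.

  i= 0: F-Z =  6 → G
  i= 1: R-X = 20 → U
  i= 2: O-E = 10 → K
  i= 3: Q-J =  7 → H
  i= 4: C-B =  1 → B
  i= 5: L-N = 24 → Y
  i= 6: E-X =  7 → H
  i= 7: H-B =  6 → G
  i= 8: Z-F = 20 → U
  i= 9: V-L = 10 → K
  i=10: P-I =  7 → H
  i=11: C-B =  1 → B
  i=12: V-X = 24 → Y
  i=13: V-O =  7 → H
  i=14: T-N =  6 → G
  i=15: X-D = 20 → U
  i=16: V-L = 10 → K
  i=17: H-A =  7 → H
  i=18: G-F =  1 → B
  i=19: Z-B = 24 → Y
  i=20: V-O =  7 → H
  i=21: H-B =  6 → G
  i=22: M-S = 20 → U
  i=23: F-V = 10 → K
  i=24: E-X =  7 → H
  i=25: G-F =  1 → B
  i=26: O-Q = 24 → Y
  i=27: K-D =  7 → H
  i=28: E-Y =  6 → G
  i=29: D-J = 20 → U
  i=30: J-Z = 10 → K
  i=31: J-C =  7 → H
  shifts repeat with period 7: GUKHBYH

GUKHBYH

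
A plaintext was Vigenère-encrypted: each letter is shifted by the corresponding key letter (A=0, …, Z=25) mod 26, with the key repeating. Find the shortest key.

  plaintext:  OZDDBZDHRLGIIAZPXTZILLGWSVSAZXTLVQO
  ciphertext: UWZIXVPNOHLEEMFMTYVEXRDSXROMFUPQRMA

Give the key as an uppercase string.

GXWFWWM

  i= 0: U-O =  6 → G
  i= 1: W-Z = 23 → X
  i= 2: Z-D = 22 → W
  i= 3: I-D =  5 → F
  i= 4: X-B = 22 → W
  i= 5: V-Z = 22 → W
  i= 6: P-D = 12 → M
  i= 7: N-H =  6 → G
  i= 8: O-R = 23 → X
  i= 9: H-L = 22 → W
  i=10: L-G =  5 → F
  i=11: E-I = 22 → W
  i=12: E-I = 22 → W
  i=13: M-A = 12 → M
  i=14: F-Z =  6 → G
  i=15: M-P = 23 → X
  i=16: T-X = 22 → W
  i=17: Y-T =  5 → F
  i=18: V-Z = 22 → W
  i=19: E-I = 22 → W
  i=20: X-L = 12 → M
  i=21: R-L =  6 → G
  i=22: D-G = 23 → X
  i=23: S-W = 22 → W
  i=24: X-S =  5 → F
  i=25: R-V = 22 → W
  i=26: O-S = 22 → W
  i=27: M-A = 12 → M
  i=28: F-Z =  6 → G
  i=29: U-X = 23 → X
  i=30: P-T = 22 → W
  i=31: Q-L =  5 → F
  i=32: R-V = 22 → W
  i=33: M-Q = 22 → W
  i=34: A-O = 12 → M
  shifts repeat with period 7: GXWFWWM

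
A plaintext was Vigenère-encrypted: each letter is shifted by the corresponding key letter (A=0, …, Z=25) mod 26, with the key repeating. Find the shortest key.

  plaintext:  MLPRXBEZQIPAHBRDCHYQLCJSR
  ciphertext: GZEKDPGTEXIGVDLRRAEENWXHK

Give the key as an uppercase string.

UOPTGOC

  i= 0: G-M = 20 → U
  i= 1: Z-L = 14 → O
  i= 2: E-P = 15 → P
  i= 3: K-R = 19 → T
  i= 4: D-X =  6 → G
  i= 5: P-B = 14 → O
  i= 6: G-E =  2 → C
  i= 7: T-Z = 20 → U
  i= 8: E-Q = 14 → O
  i= 9: X-I = 15 → P
  i=10: I-P = 19 → T
  i=11: G-A =  6 → G
  i=12: V-H = 14 → O
  i=13: D-B =  2 → C
  i=14: L-R = 20 → U
  i=15: R-D = 14 → O
  i=16: R-C = 15 → P
  i=17: A-H = 19 → T
  i=18: E-Y =  6 → G
  i=19: E-Q = 14 → O
  i=20: N-L =  2 → C
  i=21: W-C = 20 → U
  i=22: X-J = 14 → O
  i=23: H-S = 15 → P
  i=24: K-R = 19 → T
  shifts repeat with period 7: UOPTGOC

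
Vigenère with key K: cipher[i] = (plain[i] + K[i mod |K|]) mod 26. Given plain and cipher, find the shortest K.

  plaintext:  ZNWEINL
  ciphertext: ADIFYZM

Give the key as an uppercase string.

  i= 0: A-Z =  1 → B
  i= 1: D-N = 16 → Q
  i= 2: I-W = 12 → M
  i= 3: F-E =  1 → B
  i= 4: Y-I = 16 → Q
  i= 5: Z-N = 12 → M
  i= 6: M-L =  1 → B
  shifts repeat with period 3: BQM

BQM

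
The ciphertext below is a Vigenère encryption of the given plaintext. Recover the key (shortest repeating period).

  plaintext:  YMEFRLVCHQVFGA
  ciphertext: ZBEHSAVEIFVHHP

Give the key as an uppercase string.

BPAC

  i= 0: Z-Y =  1 → B
  i= 1: B-M = 15 → P
  i= 2: E-E =  0 → A
  i= 3: H-F =  2 → C
  i= 4: S-R =  1 → B
  i= 5: A-L = 15 → P
  i= 6: V-V =  0 → A
  i= 7: E-C =  2 → C
  i= 8: I-H =  1 → B
  i= 9: F-Q = 15 → P
  i=10: V-V =  0 → A
  i=11: H-F =  2 → C
  i=12: H-G =  1 → B
  i=13: P-A = 15 → P
  shifts repeat with period 4: BPAC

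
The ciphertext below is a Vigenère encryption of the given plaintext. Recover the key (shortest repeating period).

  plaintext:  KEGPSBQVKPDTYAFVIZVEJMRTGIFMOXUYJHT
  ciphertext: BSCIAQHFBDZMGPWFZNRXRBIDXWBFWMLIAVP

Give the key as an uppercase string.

  i= 0: B-K = 17 → R
  i= 1: S-E = 14 → O
  i= 2: C-G = 22 → W
  i= 3: I-P = 19 → T
  i= 4: A-S =  8 → I
  i= 5: Q-B = 15 → P
  i= 6: H-Q = 17 → R
  i= 7: F-V = 10 → K
  i= 8: B-K = 17 → R
  i= 9: D-P = 14 → O
  i=10: Z-D = 22 → W
  i=11: M-T = 19 → T
  i=12: G-Y =  8 → I
  i=13: P-A = 15 → P
  i=14: W-F = 17 → R
  i=15: F-V = 10 → K
  i=16: Z-I = 17 → R
  i=17: N-Z = 14 → O
  i=18: R-V = 22 → W
  i=19: X-E = 19 → T
  i=20: R-J =  8 → I
  i=21: B-M = 15 → P
  i=22: I-R = 17 → R
  i=23: D-T = 10 → K
  i=24: X-G = 17 → R
  i=25: W-I = 14 → O
  i=26: B-F = 22 → W
  i=27: F-M = 19 → T
  i=28: W-O =  8 → I
  i=29: M-X = 15 → P
  i=30: L-U = 17 → R
  i=31: I-Y = 10 → K
  i=32: A-J = 17 → R
  i=33: V-H = 14 → O
  i=34: P-T = 22 → W
  shifts repeat with period 8: ROWTIPRK

ROWTIPRK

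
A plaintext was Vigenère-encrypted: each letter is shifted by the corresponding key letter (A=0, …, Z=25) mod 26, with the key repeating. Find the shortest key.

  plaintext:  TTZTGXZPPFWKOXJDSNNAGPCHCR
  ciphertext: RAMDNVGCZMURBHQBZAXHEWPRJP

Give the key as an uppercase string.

  i= 0: R-T = 24 → Y
  i= 1: A-T =  7 → H
  i= 2: M-Z = 13 → N
  i= 3: D-T = 10 → K
  i= 4: N-G =  7 → H
  i= 5: V-X = 24 → Y
  i= 6: G-Z =  7 → H
  i= 7: C-P = 13 → N
  i= 8: Z-P = 10 → K
  i= 9: M-F =  7 → H
  i=10: U-W = 24 → Y
  i=11: R-K =  7 → H
  i=12: B-O = 13 → N
  i=13: H-X = 10 → K
  i=14: Q-J =  7 → H
  i=15: B-D = 24 → Y
  i=16: Z-S =  7 → H
  i=17: A-N = 13 → N
  i=18: X-N = 10 → K
  i=19: H-A =  7 → H
  i=20: E-G = 24 → Y
  i=21: W-P =  7 → H
  i=22: P-C = 13 → N
  i=23: R-H = 10 → K
  i=24: J-C =  7 → H
  i=25: P-R = 24 → Y
  shifts repeat with period 5: YHNKH

YHNKH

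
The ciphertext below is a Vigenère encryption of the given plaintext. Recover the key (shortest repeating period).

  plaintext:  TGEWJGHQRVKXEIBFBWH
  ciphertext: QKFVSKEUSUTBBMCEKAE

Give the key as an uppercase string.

XEBZJE

  i= 0: Q-T = 23 → X
  i= 1: K-G =  4 → E
  i= 2: F-E =  1 → B
  i= 3: V-W = 25 → Z
  i= 4: S-J =  9 → J
  i= 5: K-G =  4 → E
  i= 6: E-H = 23 → X
  i= 7: U-Q =  4 → E
  i= 8: S-R =  1 → B
  i= 9: U-V = 25 → Z
  i=10: T-K =  9 → J
  i=11: B-X =  4 → E
  i=12: B-E = 23 → X
  i=13: M-I =  4 → E
  i=14: C-B =  1 → B
  i=15: E-F = 25 → Z
  i=16: K-B =  9 → J
  i=17: A-W =  4 → E
  i=18: E-H = 23 → X
  shifts repeat with period 6: XEBZJE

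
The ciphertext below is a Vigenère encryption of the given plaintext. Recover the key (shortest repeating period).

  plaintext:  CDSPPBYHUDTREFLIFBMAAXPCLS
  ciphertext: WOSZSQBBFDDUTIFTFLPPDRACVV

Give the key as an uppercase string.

ULAKDPD

  i= 0: W-C = 20 → U
  i= 1: O-D = 11 → L
  i= 2: S-S =  0 → A
  i= 3: Z-P = 10 → K
  i= 4: S-P =  3 → D
  i= 5: Q-B = 15 → P
  i= 6: B-Y =  3 → D
  i= 7: B-H = 20 → U
  i= 8: F-U = 11 → L
  i= 9: D-D =  0 → A
  i=10: D-T = 10 → K
  i=11: U-R =  3 → D
  i=12: T-E = 15 → P
  i=13: I-F =  3 → D
  i=14: F-L = 20 → U
  i=15: T-I = 11 → L
  i=16: F-F =  0 → A
  i=17: L-B = 10 → K
  i=18: P-M =  3 → D
  i=19: P-A = 15 → P
  i=20: D-A =  3 → D
  i=21: R-X = 20 → U
  i=22: A-P = 11 → L
  i=23: C-C =  0 → A
  i=24: V-L = 10 → K
  i=25: V-S =  3 → D
  shifts repeat with period 7: ULAKDPD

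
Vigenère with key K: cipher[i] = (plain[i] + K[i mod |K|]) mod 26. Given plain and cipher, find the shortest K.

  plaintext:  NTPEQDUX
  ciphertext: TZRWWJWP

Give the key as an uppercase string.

GGCS

  i= 0: T-N =  6 → G
  i= 1: Z-T =  6 → G
  i= 2: R-P =  2 → C
  i= 3: W-E = 18 → S
  i= 4: W-Q =  6 → G
  i= 5: J-D =  6 → G
  i= 6: W-U =  2 → C
  i= 7: P-X = 18 → S
  shifts repeat with period 4: GGCS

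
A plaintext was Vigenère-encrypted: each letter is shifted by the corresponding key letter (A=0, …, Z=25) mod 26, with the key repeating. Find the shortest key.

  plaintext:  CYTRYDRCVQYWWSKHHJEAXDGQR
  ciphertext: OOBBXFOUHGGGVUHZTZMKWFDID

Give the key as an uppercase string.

  i= 0: O-C = 12 → M
  i= 1: O-Y = 16 → Q
  i= 2: B-T =  8 → I
  i= 3: B-R = 10 → K
  i= 4: X-Y = 25 → Z
  i= 5: F-D =  2 → C
  i= 6: O-R = 23 → X
  i= 7: U-C = 18 → S
  i= 8: H-V = 12 → M
  i= 9: G-Q = 16 → Q
  i=10: G-Y =  8 → I
  i=11: G-W = 10 → K
  i=12: V-W = 25 → Z
  i=13: U-S =  2 → C
  i=14: H-K = 23 → X
  i=15: Z-H = 18 → S
  i=16: T-H = 12 → M
  i=17: Z-J = 16 → Q
  i=18: M-E =  8 → I
  i=19: K-A = 10 → K
  i=20: W-X = 25 → Z
  i=21: F-D =  2 → C
  i=22: D-G = 23 → X
  i=23: I-Q = 18 → S
  i=24: D-R = 12 → M
  shifts repeat with period 8: MQIKZCXS

MQIKZCXS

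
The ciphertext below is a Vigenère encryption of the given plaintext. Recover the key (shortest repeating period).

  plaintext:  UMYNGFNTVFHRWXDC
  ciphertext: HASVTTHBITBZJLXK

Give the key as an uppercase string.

  i= 0: H-U = 13 → N
  i= 1: A-M = 14 → O
  i= 2: S-Y = 20 → U
  i= 3: V-N =  8 → I
  i= 4: T-G = 13 → N
  i= 5: T-F = 14 → O
  i= 6: H-N = 20 → U
  i= 7: B-T =  8 → I
  i= 8: I-V = 13 → N
  i= 9: T-F = 14 → O
  i=10: B-H = 20 → U
  i=11: Z-R =  8 → I
  i=12: J-W = 13 → N
  i=13: L-X = 14 → O
  i=14: X-D = 20 → U
  i=15: K-C =  8 → I
  shifts repeat with period 4: NOUI

NOUI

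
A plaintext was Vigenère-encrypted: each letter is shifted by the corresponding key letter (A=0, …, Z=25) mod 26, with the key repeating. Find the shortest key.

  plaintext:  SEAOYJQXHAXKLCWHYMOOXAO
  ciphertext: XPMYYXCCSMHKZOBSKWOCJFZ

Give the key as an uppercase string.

FLMKAOM

  i= 0: X-S =  5 → F
  i= 1: P-E = 11 → L
  i= 2: M-A = 12 → M
  i= 3: Y-O = 10 → K
  i= 4: Y-Y =  0 → A
  i= 5: X-J = 14 → O
  i= 6: C-Q = 12 → M
  i= 7: C-X =  5 → F
  i= 8: S-H = 11 → L
  i= 9: M-A = 12 → M
  i=10: H-X = 10 → K
  i=11: K-K =  0 → A
  i=12: Z-L = 14 → O
  i=13: O-C = 12 → M
  i=14: B-W =  5 → F
  i=15: S-H = 11 → L
  i=16: K-Y = 12 → M
  i=17: W-M = 10 → K
  i=18: O-O =  0 → A
  i=19: C-O = 14 → O
  i=20: J-X = 12 → M
  i=21: F-A =  5 → F
  i=22: Z-O = 11 → L
  shifts repeat with period 7: FLMKAOM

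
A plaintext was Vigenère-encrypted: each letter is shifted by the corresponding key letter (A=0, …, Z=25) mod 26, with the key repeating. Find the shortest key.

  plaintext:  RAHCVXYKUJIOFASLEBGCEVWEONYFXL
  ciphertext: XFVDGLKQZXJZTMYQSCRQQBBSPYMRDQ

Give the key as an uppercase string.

GFOBLOM

  i= 0: X-R =  6 → G
  i= 1: F-A =  5 → F
  i= 2: V-H = 14 → O
  i= 3: D-C =  1 → B
  i= 4: G-V = 11 → L
  i= 5: L-X = 14 → O
  i= 6: K-Y = 12 → M
  i= 7: Q-K =  6 → G
  i= 8: Z-U =  5 → F
  i= 9: X-J = 14 → O
  i=10: J-I =  1 → B
  i=11: Z-O = 11 → L
  i=12: T-F = 14 → O
  i=13: M-A = 12 → M
  i=14: Y-S =  6 → G
  i=15: Q-L =  5 → F
  i=16: S-E = 14 → O
  i=17: C-B =  1 → B
  i=18: R-G = 11 → L
  i=19: Q-C = 14 → O
  i=20: Q-E = 12 → M
  i=21: B-V =  6 → G
  i=22: B-W =  5 → F
  i=23: S-E = 14 → O
  i=24: P-O =  1 → B
  i=25: Y-N = 11 → L
  i=26: M-Y = 14 → O
  i=27: R-F = 12 → M
  i=28: D-X =  6 → G
  i=29: Q-L =  5 → F
  shifts repeat with period 7: GFOBLOM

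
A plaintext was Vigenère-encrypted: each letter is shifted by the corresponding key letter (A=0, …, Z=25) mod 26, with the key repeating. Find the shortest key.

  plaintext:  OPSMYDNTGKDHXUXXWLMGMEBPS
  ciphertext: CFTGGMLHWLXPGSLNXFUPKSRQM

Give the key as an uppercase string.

  i= 0: C-O = 14 → O
  i= 1: F-P = 16 → Q
  i= 2: T-S =  1 → B
  i= 3: G-M = 20 → U
  i= 4: G-Y =  8 → I
  i= 5: M-D =  9 → J
  i= 6: L-N = 24 → Y
  i= 7: H-T = 14 → O
  i= 8: W-G = 16 → Q
  i= 9: L-K =  1 → B
  i=10: X-D = 20 → U
  i=11: P-H =  8 → I
  i=12: G-X =  9 → J
  i=13: S-U = 24 → Y
  i=14: L-X = 14 → O
  i=15: N-X = 16 → Q
  i=16: X-W =  1 → B
  i=17: F-L = 20 → U
  i=18: U-M =  8 → I
  i=19: P-G =  9 → J
  i=20: K-M = 24 → Y
  i=21: S-E = 14 → O
  i=22: R-B = 16 → Q
  i=23: Q-P =  1 → B
  i=24: M-S = 20 → U
  shifts repeat with period 7: OQBUIJY

OQBUIJY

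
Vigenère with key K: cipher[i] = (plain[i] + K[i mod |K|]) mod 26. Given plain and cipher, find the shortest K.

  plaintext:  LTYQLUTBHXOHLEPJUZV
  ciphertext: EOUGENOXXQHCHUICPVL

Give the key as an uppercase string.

  i= 0: E-L = 19 → T
  i= 1: O-T = 21 → V
  i= 2: U-Y = 22 → W
  i= 3: G-Q = 16 → Q
  i= 4: E-L = 19 → T
  i= 5: N-U = 19 → T
  i= 6: O-T = 21 → V
  i= 7: X-B = 22 → W
  i= 8: X-H = 16 → Q
  i= 9: Q-X = 19 → T
  i=10: H-O = 19 → T
  i=11: C-H = 21 → V
  i=12: H-L = 22 → W
  i=13: U-E = 16 → Q
  i=14: I-P = 19 → T
  i=15: C-J = 19 → T
  i=16: P-U = 21 → V
  i=17: V-Z = 22 → W
  i=18: L-V = 16 → Q
  shifts repeat with period 5: TVWQT

TVWQT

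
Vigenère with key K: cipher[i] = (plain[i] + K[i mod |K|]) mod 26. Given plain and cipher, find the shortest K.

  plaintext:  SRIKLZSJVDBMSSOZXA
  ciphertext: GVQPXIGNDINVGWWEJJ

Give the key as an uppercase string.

  i= 0: G-S = 14 → O
  i= 1: V-R =  4 → E
  i= 2: Q-I =  8 → I
  i= 3: P-K =  5 → F
  i= 4: X-L = 12 → M
  i= 5: I-Z =  9 → J
  i= 6: G-S = 14 → O
  i= 7: N-J =  4 → E
  i= 8: D-V =  8 → I
  i= 9: I-D =  5 → F
  i=10: N-B = 12 → M
  i=11: V-M =  9 → J
  i=12: G-S = 14 → O
  i=13: W-S =  4 → E
  i=14: W-O =  8 → I
  i=15: E-Z =  5 → F
  i=16: J-X = 12 → M
  i=17: J-A =  9 → J
  shifts repeat with period 6: OEIFMJ

OEIFMJ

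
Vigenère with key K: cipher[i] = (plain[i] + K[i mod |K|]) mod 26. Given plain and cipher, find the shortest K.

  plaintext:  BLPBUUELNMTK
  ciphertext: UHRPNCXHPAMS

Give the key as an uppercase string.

TWCOTI

  i= 0: U-B = 19 → T
  i= 1: H-L = 22 → W
  i= 2: R-P =  2 → C
  i= 3: P-B = 14 → O
  i= 4: N-U = 19 → T
  i= 5: C-U =  8 → I
  i= 6: X-E = 19 → T
  i= 7: H-L = 22 → W
  i= 8: P-N =  2 → C
  i= 9: A-M = 14 → O
  i=10: M-T = 19 → T
  i=11: S-K =  8 → I
  shifts repeat with period 6: TWCOTI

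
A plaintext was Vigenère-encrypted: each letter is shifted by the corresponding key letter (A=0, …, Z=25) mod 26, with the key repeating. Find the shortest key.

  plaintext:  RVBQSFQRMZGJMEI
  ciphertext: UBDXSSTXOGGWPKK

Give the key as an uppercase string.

  i= 0: U-R =  3 → D
  i= 1: B-V =  6 → G
  i= 2: D-B =  2 → C
  i= 3: X-Q =  7 → H
  i= 4: S-S =  0 → A
  i= 5: S-F = 13 → N
  i= 6: T-Q =  3 → D
  i= 7: X-R =  6 → G
  i= 8: O-M =  2 → C
  i= 9: G-Z =  7 → H
  i=10: G-G =  0 → A
  i=11: W-J = 13 → N
  i=12: P-M =  3 → D
  i=13: K-E =  6 → G
  i=14: K-I =  2 → C
  shifts repeat with period 6: DGCHAN

DGCHAN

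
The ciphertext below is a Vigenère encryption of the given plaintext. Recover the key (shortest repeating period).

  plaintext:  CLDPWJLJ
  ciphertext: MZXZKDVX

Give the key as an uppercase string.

KOU

  i= 0: M-C = 10 → K
  i= 1: Z-L = 14 → O
  i= 2: X-D = 20 → U
  i= 3: Z-P = 10 → K
  i= 4: K-W = 14 → O
  i= 5: D-J = 20 → U
  i= 6: V-L = 10 → K
  i= 7: X-J = 14 → O
  shifts repeat with period 3: KOU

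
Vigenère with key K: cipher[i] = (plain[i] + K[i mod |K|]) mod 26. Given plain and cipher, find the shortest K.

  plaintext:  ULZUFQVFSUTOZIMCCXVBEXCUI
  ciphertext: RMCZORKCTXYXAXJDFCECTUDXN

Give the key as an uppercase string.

XBDFJBP

  i= 0: R-U = 23 → X
  i= 1: M-L =  1 → B
  i= 2: C-Z =  3 → D
  i= 3: Z-U =  5 → F
  i= 4: O-F =  9 → J
  i= 5: R-Q =  1 → B
  i= 6: K-V = 15 → P
  i= 7: C-F = 23 → X
  i= 8: T-S =  1 → B
  i= 9: X-U =  3 → D
  i=10: Y-T =  5 → F
  i=11: X-O =  9 → J
  i=12: A-Z =  1 → B
  i=13: X-I = 15 → P
  i=14: J-M = 23 → X
  i=15: D-C =  1 → B
  i=16: F-C =  3 → D
  i=17: C-X =  5 → F
  i=18: E-V =  9 → J
  i=19: C-B =  1 → B
  i=20: T-E = 15 → P
  i=21: U-X = 23 → X
  i=22: D-C =  1 → B
  i=23: X-U =  3 → D
  i=24: N-I =  5 → F
  shifts repeat with period 7: XBDFJBP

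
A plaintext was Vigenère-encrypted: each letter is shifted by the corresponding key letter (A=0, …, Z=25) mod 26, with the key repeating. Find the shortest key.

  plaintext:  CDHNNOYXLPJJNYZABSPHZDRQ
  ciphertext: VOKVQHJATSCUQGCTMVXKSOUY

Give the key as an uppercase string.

TLDID

  i= 0: V-C = 19 → T
  i= 1: O-D = 11 → L
  i= 2: K-H =  3 → D
  i= 3: V-N =  8 → I
  i= 4: Q-N =  3 → D
  i= 5: H-O = 19 → T
  i= 6: J-Y = 11 → L
  i= 7: A-X =  3 → D
  i= 8: T-L =  8 → I
  i= 9: S-P =  3 → D
  i=10: C-J = 19 → T
  i=11: U-J = 11 → L
  i=12: Q-N =  3 → D
  i=13: G-Y =  8 → I
  i=14: C-Z =  3 → D
  i=15: T-A = 19 → T
  i=16: M-B = 11 → L
  i=17: V-S =  3 → D
  i=18: X-P =  8 → I
  i=19: K-H =  3 → D
  i=20: S-Z = 19 → T
  i=21: O-D = 11 → L
  i=22: U-R =  3 → D
  i=23: Y-Q =  8 → I
  shifts repeat with period 5: TLDID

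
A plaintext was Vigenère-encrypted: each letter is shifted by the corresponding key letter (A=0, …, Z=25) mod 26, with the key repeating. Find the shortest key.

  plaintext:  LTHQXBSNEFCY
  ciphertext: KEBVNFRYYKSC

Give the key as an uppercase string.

ZLUFQE

  i= 0: K-L = 25 → Z
  i= 1: E-T = 11 → L
  i= 2: B-H = 20 → U
  i= 3: V-Q =  5 → F
  i= 4: N-X = 16 → Q
  i= 5: F-B =  4 → E
  i= 6: R-S = 25 → Z
  i= 7: Y-N = 11 → L
  i= 8: Y-E = 20 → U
  i= 9: K-F =  5 → F
  i=10: S-C = 16 → Q
  i=11: C-Y =  4 → E
  shifts repeat with period 6: ZLUFQE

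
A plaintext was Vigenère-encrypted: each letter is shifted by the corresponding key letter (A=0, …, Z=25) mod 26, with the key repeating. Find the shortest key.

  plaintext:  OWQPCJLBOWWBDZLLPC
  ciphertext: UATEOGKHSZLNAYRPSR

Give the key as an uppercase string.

  i= 0: U-O =  6 → G
  i= 1: A-W =  4 → E
  i= 2: T-Q =  3 → D
  i= 3: E-P = 15 → P
  i= 4: O-C = 12 → M
  i= 5: G-J = 23 → X
  i= 6: K-L = 25 → Z
  i= 7: H-B =  6 → G
  i= 8: S-O =  4 → E
  i= 9: Z-W =  3 → D
  i=10: L-W = 15 → P
  i=11: N-B = 12 → M
  i=12: A-D = 23 → X
  i=13: Y-Z = 25 → Z
  i=14: R-L =  6 → G
  i=15: P-L =  4 → E
  i=16: S-P =  3 → D
  i=17: R-C = 15 → P
  shifts repeat with period 7: GEDPMXZ

GEDPMXZ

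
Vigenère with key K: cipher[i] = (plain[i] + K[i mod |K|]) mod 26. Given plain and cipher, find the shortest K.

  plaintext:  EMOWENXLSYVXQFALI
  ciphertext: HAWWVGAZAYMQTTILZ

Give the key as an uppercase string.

DOIART

  i= 0: H-E =  3 → D
  i= 1: A-M = 14 → O
  i= 2: W-O =  8 → I
  i= 3: W-W =  0 → A
  i= 4: V-E = 17 → R
  i= 5: G-N = 19 → T
  i= 6: A-X =  3 → D
  i= 7: Z-L = 14 → O
  i= 8: A-S =  8 → I
  i= 9: Y-Y =  0 → A
  i=10: M-V = 17 → R
  i=11: Q-X = 19 → T
  i=12: T-Q =  3 → D
  i=13: T-F = 14 → O
  i=14: I-A =  8 → I
  i=15: L-L =  0 → A
  i=16: Z-I = 17 → R
  shifts repeat with period 6: DOIART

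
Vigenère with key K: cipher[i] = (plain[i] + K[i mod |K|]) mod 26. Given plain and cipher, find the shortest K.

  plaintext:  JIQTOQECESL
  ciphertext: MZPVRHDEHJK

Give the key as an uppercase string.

DRZC

  i= 0: M-J =  3 → D
  i= 1: Z-I = 17 → R
  i= 2: P-Q = 25 → Z
  i= 3: V-T =  2 → C
  i= 4: R-O =  3 → D
  i= 5: H-Q = 17 → R
  i= 6: D-E = 25 → Z
  i= 7: E-C =  2 → C
  i= 8: H-E =  3 → D
  i= 9: J-S = 17 → R
  i=10: K-L = 25 → Z
  shifts repeat with period 4: DRZC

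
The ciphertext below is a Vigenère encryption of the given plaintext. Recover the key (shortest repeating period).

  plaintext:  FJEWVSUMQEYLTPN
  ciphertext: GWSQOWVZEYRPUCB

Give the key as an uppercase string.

  i= 0: G-F =  1 → B
  i= 1: W-J = 13 → N
  i= 2: S-E = 14 → O
  i= 3: Q-W = 20 → U
  i= 4: O-V = 19 → T
  i= 5: W-S =  4 → E
  i= 6: V-U =  1 → B
  i= 7: Z-M = 13 → N
  i= 8: E-Q = 14 → O
  i= 9: Y-E = 20 → U
  i=10: R-Y = 19 → T
  i=11: P-L =  4 → E
  i=12: U-T =  1 → B
  i=13: C-P = 13 → N
  i=14: B-N = 14 → O
  shifts repeat with period 6: BNOUTE

BNOUTE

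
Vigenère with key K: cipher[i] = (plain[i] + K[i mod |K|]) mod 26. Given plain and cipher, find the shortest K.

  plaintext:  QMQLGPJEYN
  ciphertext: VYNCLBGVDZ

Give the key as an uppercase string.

  i= 0: V-Q =  5 → F
  i= 1: Y-M = 12 → M
  i= 2: N-Q = 23 → X
  i= 3: C-L = 17 → R
  i= 4: L-G =  5 → F
  i= 5: B-P = 12 → M
  i= 6: G-J = 23 → X
  i= 7: V-E = 17 → R
  i= 8: D-Y =  5 → F
  i= 9: Z-N = 12 → M
  shifts repeat with period 4: FMXR

FMXR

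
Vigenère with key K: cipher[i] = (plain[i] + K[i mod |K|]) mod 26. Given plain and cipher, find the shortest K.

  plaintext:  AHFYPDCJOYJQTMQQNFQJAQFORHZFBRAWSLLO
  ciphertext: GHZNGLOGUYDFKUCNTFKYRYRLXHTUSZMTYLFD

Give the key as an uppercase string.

GAUPRIMX

  i= 0: G-A =  6 → G
  i= 1: H-H =  0 → A
  i= 2: Z-F = 20 → U
  i= 3: N-Y = 15 → P
  i= 4: G-P = 17 → R
  i= 5: L-D =  8 → I
  i= 6: O-C = 12 → M
  i= 7: G-J = 23 → X
  i= 8: U-O =  6 → G
  i= 9: Y-Y =  0 → A
  i=10: D-J = 20 → U
  i=11: F-Q = 15 → P
  i=12: K-T = 17 → R
  i=13: U-M =  8 → I
  i=14: C-Q = 12 → M
  i=15: N-Q = 23 → X
  i=16: T-N =  6 → G
  i=17: F-F =  0 → A
  i=18: K-Q = 20 → U
  i=19: Y-J = 15 → P
  i=20: R-A = 17 → R
  i=21: Y-Q =  8 → I
  i=22: R-F = 12 → M
  i=23: L-O = 23 → X
  i=24: X-R =  6 → G
  i=25: H-H =  0 → A
  i=26: T-Z = 20 → U
  i=27: U-F = 15 → P
  i=28: S-B = 17 → R
  i=29: Z-R =  8 → I
  i=30: M-A = 12 → M
  i=31: T-W = 23 → X
  i=32: Y-S =  6 → G
  i=33: L-L =  0 → A
  i=34: F-L = 20 → U
  i=35: D-O = 15 → P
  shifts repeat with period 8: GAUPRIMX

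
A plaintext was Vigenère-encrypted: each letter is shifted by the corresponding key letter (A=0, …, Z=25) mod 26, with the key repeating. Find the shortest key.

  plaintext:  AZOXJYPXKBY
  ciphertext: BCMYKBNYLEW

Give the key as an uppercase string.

BDYB

  i= 0: B-A =  1 → B
  i= 1: C-Z =  3 → D
  i= 2: M-O = 24 → Y
  i= 3: Y-X =  1 → B
  i= 4: K-J =  1 → B
  i= 5: B-Y =  3 → D
  i= 6: N-P = 24 → Y
  i= 7: Y-X =  1 → B
  i= 8: L-K =  1 → B
  i= 9: E-B =  3 → D
  i=10: W-Y = 24 → Y
  shifts repeat with period 4: BDYB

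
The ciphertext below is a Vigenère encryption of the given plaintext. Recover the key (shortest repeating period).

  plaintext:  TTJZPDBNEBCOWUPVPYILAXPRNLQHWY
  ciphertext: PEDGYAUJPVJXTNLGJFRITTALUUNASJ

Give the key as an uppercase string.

WLUHJXT

  i= 0: P-T = 22 → W
  i= 1: E-T = 11 → L
  i= 2: D-J = 20 → U
  i= 3: G-Z =  7 → H
  i= 4: Y-P =  9 → J
  i= 5: A-D = 23 → X
  i= 6: U-B = 19 → T
  i= 7: J-N = 22 → W
  i= 8: P-E = 11 → L
  i= 9: V-B = 20 → U
  i=10: J-C =  7 → H
  i=11: X-O =  9 → J
  i=12: T-W = 23 → X
  i=13: N-U = 19 → T
  i=14: L-P = 22 → W
  i=15: G-V = 11 → L
  i=16: J-P = 20 → U
  i=17: F-Y =  7 → H
  i=18: R-I =  9 → J
  i=19: I-L = 23 → X
  i=20: T-A = 19 → T
  i=21: T-X = 22 → W
  i=22: A-P = 11 → L
  i=23: L-R = 20 → U
  i=24: U-N =  7 → H
  i=25: U-L =  9 → J
  i=26: N-Q = 23 → X
  i=27: A-H = 19 → T
  i=28: S-W = 22 → W
  i=29: J-Y = 11 → L
  shifts repeat with period 7: WLUHJXT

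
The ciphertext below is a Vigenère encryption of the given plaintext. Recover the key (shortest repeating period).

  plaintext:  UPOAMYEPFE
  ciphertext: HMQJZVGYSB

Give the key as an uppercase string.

  i= 0: H-U = 13 → N
  i= 1: M-P = 23 → X
  i= 2: Q-O =  2 → C
  i= 3: J-A =  9 → J
  i= 4: Z-M = 13 → N
  i= 5: V-Y = 23 → X
  i= 6: G-E =  2 → C
  i= 7: Y-P =  9 → J
  i= 8: S-F = 13 → N
  i= 9: B-E = 23 → X
  shifts repeat with period 4: NXCJ

NXCJ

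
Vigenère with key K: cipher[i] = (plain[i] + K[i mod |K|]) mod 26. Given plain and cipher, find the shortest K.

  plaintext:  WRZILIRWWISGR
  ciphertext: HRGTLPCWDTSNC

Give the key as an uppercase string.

  i= 0: H-W = 11 → L
  i= 1: R-R =  0 → A
  i= 2: G-Z =  7 → H
  i= 3: T-I = 11 → L
  i= 4: L-L =  0 → A
  i= 5: P-I =  7 → H
  i= 6: C-R = 11 → L
  i= 7: W-W =  0 → A
  i= 8: D-W =  7 → H
  i= 9: T-I = 11 → L
  i=10: S-S =  0 → A
  i=11: N-G =  7 → H
  i=12: C-R = 11 → L
  shifts repeat with period 3: LAH

LAH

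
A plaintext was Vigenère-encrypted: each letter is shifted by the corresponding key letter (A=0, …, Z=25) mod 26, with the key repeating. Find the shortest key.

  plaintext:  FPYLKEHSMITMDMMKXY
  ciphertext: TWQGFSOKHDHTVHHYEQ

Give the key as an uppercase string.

OHSVV

  i= 0: T-F = 14 → O
  i= 1: W-P =  7 → H
  i= 2: Q-Y = 18 → S
  i= 3: G-L = 21 → V
  i= 4: F-K = 21 → V
  i= 5: S-E = 14 → O
  i= 6: O-H =  7 → H
  i= 7: K-S = 18 → S
  i= 8: H-M = 21 → V
  i= 9: D-I = 21 → V
  i=10: H-T = 14 → O
  i=11: T-M =  7 → H
  i=12: V-D = 18 → S
  i=13: H-M = 21 → V
  i=14: H-M = 21 → V
  i=15: Y-K = 14 → O
  i=16: E-X =  7 → H
  i=17: Q-Y = 18 → S
  shifts repeat with period 5: OHSVV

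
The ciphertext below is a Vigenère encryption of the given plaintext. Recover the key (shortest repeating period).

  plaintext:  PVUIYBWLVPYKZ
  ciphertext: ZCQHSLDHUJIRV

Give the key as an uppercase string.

KHWZU

  i= 0: Z-P = 10 → K
  i= 1: C-V =  7 → H
  i= 2: Q-U = 22 → W
  i= 3: H-I = 25 → Z
  i= 4: S-Y = 20 → U
  i= 5: L-B = 10 → K
  i= 6: D-W =  7 → H
  i= 7: H-L = 22 → W
  i= 8: U-V = 25 → Z
  i= 9: J-P = 20 → U
  i=10: I-Y = 10 → K
  i=11: R-K =  7 → H
  i=12: V-Z = 22 → W
  shifts repeat with period 5: KHWZU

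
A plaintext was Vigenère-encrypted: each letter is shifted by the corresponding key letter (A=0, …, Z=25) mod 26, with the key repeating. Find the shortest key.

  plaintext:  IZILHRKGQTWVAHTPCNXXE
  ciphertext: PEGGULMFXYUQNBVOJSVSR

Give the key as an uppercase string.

HFYVNUCZ

  i= 0: P-I =  7 → H
  i= 1: E-Z =  5 → F
  i= 2: G-I = 24 → Y
  i= 3: G-L = 21 → V
  i= 4: U-H = 13 → N
  i= 5: L-R = 20 → U
  i= 6: M-K =  2 → C
  i= 7: F-G = 25 → Z
  i= 8: X-Q =  7 → H
  i= 9: Y-T =  5 → F
  i=10: U-W = 24 → Y
  i=11: Q-V = 21 → V
  i=12: N-A = 13 → N
  i=13: B-H = 20 → U
  i=14: V-T =  2 → C
  i=15: O-P = 25 → Z
  i=16: J-C =  7 → H
  i=17: S-N =  5 → F
  i=18: V-X = 24 → Y
  i=19: S-X = 21 → V
  i=20: R-E = 13 → N
  shifts repeat with period 8: HFYVNUCZ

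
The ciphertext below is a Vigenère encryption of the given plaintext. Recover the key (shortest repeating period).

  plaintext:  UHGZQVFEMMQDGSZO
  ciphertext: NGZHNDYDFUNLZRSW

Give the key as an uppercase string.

TZTIXI

  i= 0: N-U = 19 → T
  i= 1: G-H = 25 → Z
  i= 2: Z-G = 19 → T
  i= 3: H-Z =  8 → I
  i= 4: N-Q = 23 → X
  i= 5: D-V =  8 → I
  i= 6: Y-F = 19 → T
  i= 7: D-E = 25 → Z
  i= 8: F-M = 19 → T
  i= 9: U-M =  8 → I
  i=10: N-Q = 23 → X
  i=11: L-D =  8 → I
  i=12: Z-G = 19 → T
  i=13: R-S = 25 → Z
  i=14: S-Z = 19 → T
  i=15: W-O =  8 → I
  shifts repeat with period 6: TZTIXI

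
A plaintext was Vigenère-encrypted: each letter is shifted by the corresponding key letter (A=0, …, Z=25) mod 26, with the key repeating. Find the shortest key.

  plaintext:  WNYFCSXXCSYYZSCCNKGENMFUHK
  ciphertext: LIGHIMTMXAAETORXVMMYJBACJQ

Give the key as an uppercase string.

PVICGUW

  i= 0: L-W = 15 → P
  i= 1: I-N = 21 → V
  i= 2: G-Y =  8 → I
  i= 3: H-F =  2 → C
  i= 4: I-C =  6 → G
  i= 5: M-S = 20 → U
  i= 6: T-X = 22 → W
  i= 7: M-X = 15 → P
  i= 8: X-C = 21 → V
  i= 9: A-S =  8 → I
  i=10: A-Y =  2 → C
  i=11: E-Y =  6 → G
  i=12: T-Z = 20 → U
  i=13: O-S = 22 → W
  i=14: R-C = 15 → P
  i=15: X-C = 21 → V
  i=16: V-N =  8 → I
  i=17: M-K =  2 → C
  i=18: M-G =  6 → G
  i=19: Y-E = 20 → U
  i=20: J-N = 22 → W
  i=21: B-M = 15 → P
  i=22: A-F = 21 → V
  i=23: C-U =  8 → I
  i=24: J-H =  2 → C
  i=25: Q-K =  6 → G
  shifts repeat with period 7: PVICGUW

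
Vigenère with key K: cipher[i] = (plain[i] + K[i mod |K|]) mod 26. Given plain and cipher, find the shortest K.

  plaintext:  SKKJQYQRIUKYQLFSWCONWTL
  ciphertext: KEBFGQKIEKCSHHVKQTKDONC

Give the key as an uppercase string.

SURWQ

  i= 0: K-S = 18 → S
  i= 1: E-K = 20 → U
  i= 2: B-K = 17 → R
  i= 3: F-J = 22 → W
  i= 4: G-Q = 16 → Q
  i= 5: Q-Y = 18 → S
  i= 6: K-Q = 20 → U
  i= 7: I-R = 17 → R
  i= 8: E-I = 22 → W
  i= 9: K-U = 16 → Q
  i=10: C-K = 18 → S
  i=11: S-Y = 20 → U
  i=12: H-Q = 17 → R
  i=13: H-L = 22 → W
  i=14: V-F = 16 → Q
  i=15: K-S = 18 → S
  i=16: Q-W = 20 → U
  i=17: T-C = 17 → R
  i=18: K-O = 22 → W
  i=19: D-N = 16 → Q
  i=20: O-W = 18 → S
  i=21: N-T = 20 → U
  i=22: C-L = 17 → R
  shifts repeat with period 5: SURWQ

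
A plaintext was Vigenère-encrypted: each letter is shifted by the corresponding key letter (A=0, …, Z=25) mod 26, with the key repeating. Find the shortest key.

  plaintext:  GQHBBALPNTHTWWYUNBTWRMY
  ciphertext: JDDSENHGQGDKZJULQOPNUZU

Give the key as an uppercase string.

  i= 0: J-G =  3 → D
  i= 1: D-Q = 13 → N
  i= 2: D-H = 22 → W
  i= 3: S-B = 17 → R
  i= 4: E-B =  3 → D
  i= 5: N-A = 13 → N
  i= 6: H-L = 22 → W
  i= 7: G-P = 17 → R
  i= 8: Q-N =  3 → D
  i= 9: G-T = 13 → N
  i=10: D-H = 22 → W
  i=11: K-T = 17 → R
  i=12: Z-W =  3 → D
  i=13: J-W = 13 → N
  i=14: U-Y = 22 → W
  i=15: L-U = 17 → R
  i=16: Q-N =  3 → D
  i=17: O-B = 13 → N
  i=18: P-T = 22 → W
  i=19: N-W = 17 → R
  i=20: U-R =  3 → D
  i=21: Z-M = 13 → N
  i=22: U-Y = 22 → W
  shifts repeat with period 4: DNWR

DNWR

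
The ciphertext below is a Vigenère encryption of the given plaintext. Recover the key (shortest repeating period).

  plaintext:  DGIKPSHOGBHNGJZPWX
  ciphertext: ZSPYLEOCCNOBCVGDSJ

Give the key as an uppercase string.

WMHO

  i= 0: Z-D = 22 → W
  i= 1: S-G = 12 → M
  i= 2: P-I =  7 → H
  i= 3: Y-K = 14 → O
  i= 4: L-P = 22 → W
  i= 5: E-S = 12 → M
  i= 6: O-H =  7 → H
  i= 7: C-O = 14 → O
  i= 8: C-G = 22 → W
  i= 9: N-B = 12 → M
  i=10: O-H =  7 → H
  i=11: B-N = 14 → O
  i=12: C-G = 22 → W
  i=13: V-J = 12 → M
  i=14: G-Z =  7 → H
  i=15: D-P = 14 → O
  i=16: S-W = 22 → W
  i=17: J-X = 12 → M
  shifts repeat with period 4: WMHO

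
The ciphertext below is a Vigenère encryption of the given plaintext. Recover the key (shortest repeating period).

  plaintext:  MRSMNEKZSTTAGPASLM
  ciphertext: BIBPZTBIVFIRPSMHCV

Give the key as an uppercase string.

PRJDM

  i= 0: B-M = 15 → P
  i= 1: I-R = 17 → R
  i= 2: B-S =  9 → J
  i= 3: P-M =  3 → D
  i= 4: Z-N = 12 → M
  i= 5: T-E = 15 → P
  i= 6: B-K = 17 → R
  i= 7: I-Z =  9 → J
  i= 8: V-S =  3 → D
  i= 9: F-T = 12 → M
  i=10: I-T = 15 → P
  i=11: R-A = 17 → R
  i=12: P-G =  9 → J
  i=13: S-P =  3 → D
  i=14: M-A = 12 → M
  i=15: H-S = 15 → P
  i=16: C-L = 17 → R
  i=17: V-M =  9 → J
  shifts repeat with period 5: PRJDM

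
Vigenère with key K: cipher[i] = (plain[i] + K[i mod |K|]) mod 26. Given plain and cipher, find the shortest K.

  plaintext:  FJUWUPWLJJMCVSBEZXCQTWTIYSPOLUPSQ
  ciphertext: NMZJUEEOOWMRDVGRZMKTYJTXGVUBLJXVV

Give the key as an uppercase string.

  i= 0: N-F =  8 → I
  i= 1: M-J =  3 → D
  i= 2: Z-U =  5 → F
  i= 3: J-W = 13 → N
  i= 4: U-U =  0 → A
  i= 5: E-P = 15 → P
  i= 6: E-W =  8 → I
  i= 7: O-L =  3 → D
  i= 8: O-J =  5 → F
  i= 9: W-J = 13 → N
  i=10: M-M =  0 → A
  i=11: R-C = 15 → P
  i=12: D-V =  8 → I
  i=13: V-S =  3 → D
  i=14: G-B =  5 → F
  i=15: R-E = 13 → N
  i=16: Z-Z =  0 → A
  i=17: M-X = 15 → P
  i=18: K-C =  8 → I
  i=19: T-Q =  3 → D
  i=20: Y-T =  5 → F
  i=21: J-W = 13 → N
  i=22: T-T =  0 → A
  i=23: X-I = 15 → P
  i=24: G-Y =  8 → I
  i=25: V-S =  3 → D
  i=26: U-P =  5 → F
  i=27: B-O = 13 → N
  i=28: L-L =  0 → A
  i=29: J-U = 15 → P
  i=30: X-P =  8 → I
  i=31: V-S =  3 → D
  i=32: V-Q =  5 → F
  shifts repeat with period 6: IDFNAP

IDFNAP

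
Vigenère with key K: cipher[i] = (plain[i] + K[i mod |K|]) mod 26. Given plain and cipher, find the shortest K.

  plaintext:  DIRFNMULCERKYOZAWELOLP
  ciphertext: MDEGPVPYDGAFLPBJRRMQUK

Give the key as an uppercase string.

JVNBC

  i= 0: M-D =  9 → J
  i= 1: D-I = 21 → V
  i= 2: E-R = 13 → N
  i= 3: G-F =  1 → B
  i= 4: P-N =  2 → C
  i= 5: V-M =  9 → J
  i= 6: P-U = 21 → V
  i= 7: Y-L = 13 → N
  i= 8: D-C =  1 → B
  i= 9: G-E =  2 → C
  i=10: A-R =  9 → J
  i=11: F-K = 21 → V
  i=12: L-Y = 13 → N
  i=13: P-O =  1 → B
  i=14: B-Z =  2 → C
  i=15: J-A =  9 → J
  i=16: R-W = 21 → V
  i=17: R-E = 13 → N
  i=18: M-L =  1 → B
  i=19: Q-O =  2 → C
  i=20: U-L =  9 → J
  i=21: K-P = 21 → V
  shifts repeat with period 5: JVNBC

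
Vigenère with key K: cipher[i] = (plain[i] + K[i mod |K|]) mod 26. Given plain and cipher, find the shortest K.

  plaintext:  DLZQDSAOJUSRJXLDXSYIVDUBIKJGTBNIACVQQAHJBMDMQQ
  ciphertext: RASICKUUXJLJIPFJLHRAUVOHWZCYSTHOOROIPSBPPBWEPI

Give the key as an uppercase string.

  i= 0: R-D = 14 → O
  i= 1: A-L = 15 → P
  i= 2: S-Z = 19 → T
  i= 3: I-Q = 18 → S
  i= 4: C-D = 25 → Z
  i= 5: K-S = 18 → S
  i= 6: U-A = 20 → U
  i= 7: U-O =  6 → G
  i= 8: X-J = 14 → O
  i= 9: J-U = 15 → P
  i=10: L-S = 19 → T
  i=11: J-R = 18 → S
  i=12: I-J = 25 → Z
  i=13: P-X = 18 → S
  i=14: F-L = 20 → U
  i=15: J-D =  6 → G
  i=16: L-X = 14 → O
  i=17: H-S = 15 → P
  i=18: R-Y = 19 → T
  i=19: A-I = 18 → S
  i=20: U-V = 25 → Z
  i=21: V-D = 18 → S
  i=22: O-U = 20 → U
  i=23: H-B =  6 → G
  i=24: W-I = 14 → O
  i=25: Z-K = 15 → P
  i=26: C-J = 19 → T
  i=27: Y-G = 18 → S
  i=28: S-T = 25 → Z
  i=29: T-B = 18 → S
  i=30: H-N = 20 → U
  i=31: O-I =  6 → G
  i=32: O-A = 14 → O
  i=33: R-C = 15 → P
  i=34: O-V = 19 → T
  i=35: I-Q = 18 → S
  i=36: P-Q = 25 → Z
  i=37: S-A = 18 → S
  i=38: B-H = 20 → U
  i=39: P-J =  6 → G
  i=40: P-B = 14 → O
  i=41: B-M = 15 → P
  i=42: W-D = 19 → T
  i=43: E-M = 18 → S
  i=44: P-Q = 25 → Z
  i=45: I-Q = 18 → S
  shifts repeat with period 8: OPTSZSUG

OPTSZSUG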